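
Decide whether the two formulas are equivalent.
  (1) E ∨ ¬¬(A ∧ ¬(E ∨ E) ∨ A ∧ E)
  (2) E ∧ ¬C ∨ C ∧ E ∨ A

Yes

E1: E ∨ ¬¬(A ∧ ¬(E ∨ E) ∨ A ∧ E)
    = E ∨ ¬¬(A ∧ ¬E ∨ A ∧ E)   (idempotence)
    = E ∨ A ∧ ¬E ∨ A ∧ E   (double negation)
    = E ∨ A   (distribution)
E2: E ∧ ¬C ∨ C ∧ E ∨ A
    = E ∨ A   (distribution)
Both reduce to E ∨ A, so they are equivalent.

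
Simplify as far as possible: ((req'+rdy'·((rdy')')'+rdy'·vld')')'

req'+rdy'

((req'+rdy'·((rdy')')'+rdy'·vld')')'
= ((req'+rdy'·rdy'+rdy'·vld')')'
= ((req'+(rdy'+vld')·rdy')')'
= req'+(rdy'+vld')·rdy'
= req'+rdy'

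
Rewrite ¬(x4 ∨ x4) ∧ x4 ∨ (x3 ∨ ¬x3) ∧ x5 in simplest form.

x5

¬(x4 ∨ x4) ∧ x4 ∨ (x3 ∨ ¬x3) ∧ x5
= ¬x4 ∧ x4 ∨ (x3 ∨ ¬x3) ∧ x5   (idempotence)
= (x3 ∨ ¬x3) ∧ x5   (complement / identity)
= x5   (complement / identity)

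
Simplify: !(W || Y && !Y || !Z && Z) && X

!W && X

!(W || Y && !Y || !Z && Z) && X
= !(W || Y && !Y) && X   (complement / identity)
= !W && X   (complement / identity)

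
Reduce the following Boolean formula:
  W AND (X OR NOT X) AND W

W AND (X OR NOT X) AND W
= W AND W   — complement / identity
= W   — idempotence

W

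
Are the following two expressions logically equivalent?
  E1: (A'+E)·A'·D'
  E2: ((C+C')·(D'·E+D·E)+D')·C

No

E1: (A'+E)·A'·D'
    = A'·D'   (absorption)
E2: ((C+C')·(D'·E+D·E)+D')·C
    = (D'·E+D·E+D')·C   (complement / identity)
    = (E+D')·C   (distribution)
These differ: at A=0, C=0, D=0, E=1, E1 = 1 but E2 = 0.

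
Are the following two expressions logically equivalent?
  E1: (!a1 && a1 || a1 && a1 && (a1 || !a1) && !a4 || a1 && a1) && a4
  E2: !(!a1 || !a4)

Yes

E1: (!a1 && a1 || a1 && a1 && (a1 || !a1) && !a4 || a1 && a1) && a4
    = (!a1 && a1 || a1 && a1 && !a4 || a1 && a1) && a4   [complement / identity]
    = (!a1 && a1 || a1 && a1) && a4   [absorption]
    = a1 && a4   [distribution]
E2: !(!a1 || !a4)
    = a1 && a4   [De Morgan]
Both reduce to a1 && a4, so they are equivalent.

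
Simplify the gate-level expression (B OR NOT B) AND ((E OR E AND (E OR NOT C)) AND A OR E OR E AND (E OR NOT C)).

E

(B OR NOT B) AND ((E OR E AND (E OR NOT C)) AND A OR E OR E AND (E OR NOT C))
= (B OR NOT B) AND (E OR E AND (E OR NOT C))   — absorption
= E OR E AND (E OR NOT C)   — complement / identity
= E OR E   — absorption
= E   — idempotence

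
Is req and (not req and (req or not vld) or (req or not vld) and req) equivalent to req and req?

E1: req and (not req and (req or not vld) or (req or not vld) and req)
    = req and (req or not vld)
    = req
E2: req and req
    = req
Both reduce to req, so they are equivalent.

Yes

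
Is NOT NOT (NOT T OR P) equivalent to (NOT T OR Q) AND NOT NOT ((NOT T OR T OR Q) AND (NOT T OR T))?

E1: NOT NOT (NOT T OR P)
    = NOT T OR P   [double negation]
E2: (NOT T OR Q) AND NOT NOT ((NOT T OR T OR Q) AND (NOT T OR T))
    = (NOT T OR Q) AND NOT NOT (NOT T OR T)   [absorption]
    = (NOT T OR Q) AND (NOT T OR T)   [double negation]
    = NOT T OR Q   [complement / identity]
These differ: at P=1, Q=0, T=1, E1 = 1 but E2 = 0.

No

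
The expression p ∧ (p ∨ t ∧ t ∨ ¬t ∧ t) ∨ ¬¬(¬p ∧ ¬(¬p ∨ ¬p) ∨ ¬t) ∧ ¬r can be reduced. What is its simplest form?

p ∨ ¬t ∧ ¬r

p ∧ (p ∨ t ∧ t ∨ ¬t ∧ t) ∨ ¬¬(¬p ∧ ¬(¬p ∨ ¬p) ∨ ¬t) ∧ ¬r
= p ∧ (p ∨ t ∧ t ∨ ¬t ∧ t) ∨ ¬¬(¬p ∧ p ∧ p ∨ ¬t) ∧ ¬r
= p ∧ (p ∨ t) ∨ ¬¬(¬p ∧ p ∧ p ∨ ¬t) ∧ ¬r
= p ∧ (p ∨ t) ∨ ¬¬(¬p ∧ p ∨ ¬t) ∧ ¬r
= p ∧ (p ∨ t) ∨ ¬¬¬t ∧ ¬r
= p ∧ (p ∨ t) ∨ ¬t ∧ ¬r
= p ∨ ¬t ∧ ¬r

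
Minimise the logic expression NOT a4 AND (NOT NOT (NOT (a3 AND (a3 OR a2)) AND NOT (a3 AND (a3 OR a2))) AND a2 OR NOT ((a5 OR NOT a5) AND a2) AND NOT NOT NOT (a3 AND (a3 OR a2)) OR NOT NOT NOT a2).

NOT a4 AND (NOT a3 OR NOT a2)

NOT a4 AND (NOT NOT (NOT (a3 AND (a3 OR a2)) AND NOT (a3 AND (a3 OR a2))) AND a2 OR NOT ((a5 OR NOT a5) AND a2) AND NOT NOT NOT (a3 AND (a3 OR a2)) OR NOT NOT NOT a2)
= NOT a4 AND (NOT NOT NOT (a3 AND (a3 OR a2)) AND a2 OR NOT ((a5 OR NOT a5) AND a2) AND NOT NOT NOT (a3 AND (a3 OR a2)) OR NOT NOT NOT a2)
= NOT a4 AND (NOT NOT NOT (a3 AND (a3 OR a2)) AND a2 OR NOT a2 AND NOT NOT NOT (a3 AND (a3 OR a2)) OR NOT NOT NOT a2)
= NOT a4 AND (NOT NOT NOT (a3 AND (a3 OR a2)) OR NOT NOT NOT a2)
= NOT a4 AND (NOT NOT NOT (a3 AND (a3 OR a2)) OR NOT a2)
= NOT a4 AND (NOT NOT NOT a3 OR NOT a2)
= NOT a4 AND (NOT a3 OR NOT a2)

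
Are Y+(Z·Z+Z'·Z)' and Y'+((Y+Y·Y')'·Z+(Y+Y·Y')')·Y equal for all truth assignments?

E1: Y+(Z·Z+Z'·Z)'
    = Y+Z'   — distribution
E2: Y'+((Y+Y·Y')'·Z+(Y+Y·Y')')·Y
    = Y'+(Y+Y·Y')'·Y   — absorption
    = Y'+Y'·Y   — complement / identity
    = Y'   — complement / identity
These differ: at Y=1, Z=1, E1 = 1 but E2 = 0.

No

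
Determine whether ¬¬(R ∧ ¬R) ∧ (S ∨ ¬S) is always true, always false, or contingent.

always false

¬¬(R ∧ ¬R) ∧ (S ∨ ¬S)
= R ∧ ¬R ∧ (S ∨ ¬S)   [double negation]
= R ∧ ¬R   [complement / identity]
= False   [complement]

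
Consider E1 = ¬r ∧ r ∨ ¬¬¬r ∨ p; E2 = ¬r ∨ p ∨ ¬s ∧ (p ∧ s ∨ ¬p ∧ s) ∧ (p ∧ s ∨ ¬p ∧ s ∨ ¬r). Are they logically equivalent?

Yes

E1: ¬r ∧ r ∨ ¬¬¬r ∨ p
    = ¬r ∧ r ∨ ¬r ∨ p   (double negation)
    = ¬r ∨ p   (complement / identity)
E2: ¬r ∨ p ∨ ¬s ∧ (p ∧ s ∨ ¬p ∧ s) ∧ (p ∧ s ∨ ¬p ∧ s ∨ ¬r)
    = ¬r ∨ p ∨ ¬s ∧ (p ∧ s ∨ ¬p ∧ s)   (absorption)
    = ¬r ∨ p ∨ ¬s ∧ s   (distribution)
    = ¬r ∨ p   (complement / identity)
Both reduce to ¬r ∨ p, so they are equivalent.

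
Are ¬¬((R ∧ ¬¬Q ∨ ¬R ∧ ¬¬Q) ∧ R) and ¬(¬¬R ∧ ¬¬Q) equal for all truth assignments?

No

E1: ¬¬((R ∧ ¬¬Q ∨ ¬R ∧ ¬¬Q) ∧ R)
    = ¬¬(¬¬Q ∧ R)
    = ¬¬Q ∧ R
    = Q ∧ R
E2: ¬(¬¬R ∧ ¬¬Q)
    = ¬R ∨ ¬Q
These differ: at Q=0, R=0, E1 = 0 but E2 = 1.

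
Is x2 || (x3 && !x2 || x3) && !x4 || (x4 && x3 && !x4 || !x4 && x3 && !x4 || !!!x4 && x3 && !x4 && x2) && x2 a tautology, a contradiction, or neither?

x2 || (x3 && !x2 || x3) && !x4 || (x4 && x3 && !x4 || !x4 && x3 && !x4 || !!!x4 && x3 && !x4 && x2) && x2
= x2 || (x3 && !x2 || x3) && !x4 || (x4 && x3 && !x4 || !x4 && x3 && !x4 || !x4 && x3 && !x4 && x2) && x2
= x2 || x3 && !x4 || (x4 && x3 && !x4 || !x4 && x3 && !x4 || !x4 && x3 && !x4 && x2) && x2
= x2 || x3 && !x4 || (x4 && x3 && !x4 || !x4 && x3 && !x4) && x2
= x2 || x3 && !x4 || x3 && !x4 && x2
= x2 || x3 && !x4
This depends on x2, x3, x4, so it is not a constant.

neither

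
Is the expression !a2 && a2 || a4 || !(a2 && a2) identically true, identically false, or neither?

neither

!a2 && a2 || a4 || !(a2 && a2)
= !a2 && a2 || a4 || !a2
= a4 || !a2
This depends on a2, a4, so it is not a constant.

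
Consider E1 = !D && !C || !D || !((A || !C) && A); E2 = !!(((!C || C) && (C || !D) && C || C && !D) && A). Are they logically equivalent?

E1: !D && !C || !D || !((A || !C) && A)
    = !D || !((A || !C) && A)   (absorption)
    = !D || !A   (absorption)
E2: !!(((!C || C) && (C || !D) && C || C && !D) && A)
    = !!(((C || !D) && C || C && !D) && A)   (complement / identity)
    = ((C || !D) && C || C && !D) && A   (double negation)
    = (C || C && !D) && A   (absorption)
    = C && A   (absorption)
These differ: at A=0, C=0, D=0, E1 = 1 but E2 = 0.

No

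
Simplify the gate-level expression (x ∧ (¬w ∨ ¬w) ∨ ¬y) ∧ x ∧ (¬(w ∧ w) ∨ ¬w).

(x ∧ (¬w ∨ ¬w) ∨ ¬y) ∧ x ∧ (¬(w ∧ w) ∨ ¬w)
= (x ∧ (¬w ∨ ¬w) ∨ ¬y) ∧ x ∧ (¬w ∨ ¬w)
= x ∧ (¬w ∨ ¬w)
= x ∧ ¬w

x ∧ ¬w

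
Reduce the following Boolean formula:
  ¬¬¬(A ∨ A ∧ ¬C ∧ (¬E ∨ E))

¬A

¬¬¬(A ∨ A ∧ ¬C ∧ (¬E ∨ E))
= ¬¬¬(A ∨ A ∧ ¬C)
= ¬¬¬A
= ¬A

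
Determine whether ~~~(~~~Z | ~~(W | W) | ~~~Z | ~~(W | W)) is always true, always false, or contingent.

~~~(~~~Z | ~~(W | W) | ~~~Z | ~~(W | W))
= ~~~(~~~Z | ~~(W | W))   [idempotence]
= ~~(~~Z & ~(W | W))   [De Morgan]
= ~~Z & ~(W | W)   [double negation]
= Z & ~(W | W)   [double negation]
= Z & ~W   [idempotence]
This depends on W, Z, so it is not a constant.

contingent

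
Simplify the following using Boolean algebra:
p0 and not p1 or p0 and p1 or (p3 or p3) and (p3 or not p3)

p0 and not p1 or p0 and p1 or (p3 or p3) and (p3 or not p3)
= p0 and not p1 or p0 and p1 or p3 or p3   [complement / identity]
= p0 and not p1 or p0 and p1 or p3   [idempotence]
= p0 or p3   [distribution]

p0 or p3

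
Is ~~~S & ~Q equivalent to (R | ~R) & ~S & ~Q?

Yes

E1: ~~~S & ~Q
    = ~S & ~Q   — double negation
E2: (R | ~R) & ~S & ~Q
    = ~S & ~Q   — complement / identity
Both reduce to ~S & ~Q, so they are equivalent.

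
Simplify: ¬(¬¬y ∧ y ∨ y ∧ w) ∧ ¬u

¬(¬¬y ∧ y ∨ y ∧ w) ∧ ¬u
= ¬(y ∧ y ∨ y ∧ w) ∧ ¬u   (double negation)
= ¬(y ∧ (y ∨ w)) ∧ ¬u   (distribution)
= ¬y ∧ ¬u   (absorption)

¬y ∧ ¬u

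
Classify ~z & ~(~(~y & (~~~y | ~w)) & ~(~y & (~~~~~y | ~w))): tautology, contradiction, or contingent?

contingent

~z & ~(~(~y & (~~~y | ~w)) & ~(~y & (~~~~~y | ~w)))
= ~z & ~(~(~y & (~~~y | ~w)) & ~(~y & (~~~y | ~w)))   (double negation)
= ~z & ~~(~y & (~~~y | ~w))   (idempotence)
= ~z & ~~(~y & (~y | ~w))   (double negation)
= ~z & ~~~y   (absorption)
= ~z & ~y   (double negation)
This depends on y, z, so it is not a constant.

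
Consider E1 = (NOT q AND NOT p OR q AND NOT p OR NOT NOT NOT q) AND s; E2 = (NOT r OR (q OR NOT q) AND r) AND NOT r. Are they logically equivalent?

No

E1: (NOT q AND NOT p OR q AND NOT p OR NOT NOT NOT q) AND s
    = (NOT p OR NOT NOT NOT q) AND s
    = (NOT p OR NOT q) AND s
E2: (NOT r OR (q OR NOT q) AND r) AND NOT r
    = (NOT r OR r) AND NOT r
    = NOT r
These differ: at p=1, q=0, r=0, s=0, E1 = 0 but E2 = 1.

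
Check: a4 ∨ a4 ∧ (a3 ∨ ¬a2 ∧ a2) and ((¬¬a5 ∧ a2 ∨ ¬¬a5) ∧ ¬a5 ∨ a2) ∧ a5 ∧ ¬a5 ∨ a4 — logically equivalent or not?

Yes

E1: a4 ∨ a4 ∧ (a3 ∨ ¬a2 ∧ a2)
    = a4 ∨ a4 ∧ a3
    = a4
E2: ((¬¬a5 ∧ a2 ∨ ¬¬a5) ∧ ¬a5 ∨ a2) ∧ a5 ∧ ¬a5 ∨ a4
    = (¬¬a5 ∧ ¬a5 ∨ a2) ∧ a5 ∧ ¬a5 ∨ a4
    = (a5 ∧ ¬a5 ∨ a2) ∧ a5 ∧ ¬a5 ∨ a4
    = a5 ∧ ¬a5 ∨ a4
    = a4
Both reduce to a4, so they are equivalent.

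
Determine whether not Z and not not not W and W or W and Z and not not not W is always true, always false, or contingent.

always false

not Z and not not not W and W or W and Z and not not not W
= (not Z and not not not W or Z and not not not W) and W   (distribution)
= not not not W and W   (distribution)
= not W and W   (double negation)
= False   (complement)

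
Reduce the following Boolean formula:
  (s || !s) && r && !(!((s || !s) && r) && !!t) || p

r || p

(s || !s) && r && !(!((s || !s) && r) && !!t) || p
= (s || !s) && r && ((s || !s) && r || !t) || p   (De Morgan)
= (s || !s) && r || p   (absorption)
= r || p   (complement / identity)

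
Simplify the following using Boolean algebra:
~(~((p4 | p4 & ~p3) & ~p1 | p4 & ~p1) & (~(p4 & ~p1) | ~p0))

~(~((p4 | p4 & ~p3) & ~p1 | p4 & ~p1) & (~(p4 & ~p1) | ~p0))
= ~(~(p4 & ~p1 | p4 & ~p1) & (~(p4 & ~p1) | ~p0))   — absorption
= ~(~(p4 & ~p1) & (~(p4 & ~p1) | ~p0))   — idempotence
= ~~(p4 & ~p1)   — absorption
= p4 & ~p1   — double negation

p4 & ~p1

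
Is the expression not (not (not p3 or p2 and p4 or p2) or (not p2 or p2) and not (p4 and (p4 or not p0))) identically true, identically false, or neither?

not (not (not p3 or p2 and p4 or p2) or (not p2 or p2) and not (p4 and (p4 or not p0)))
= not (not (not p3 or p2 and p4 or p2) or not (p4 and (p4 or not p0)))   — complement / identity
= not (not (not p3 or p2 and p4 or p2) or not p4)   — absorption
= (not p3 or p2 and p4 or p2) and p4   — De Morgan
= (not p3 or p2) and p4   — absorption
This depends on p2, p3, p4, so it is not a constant.

neither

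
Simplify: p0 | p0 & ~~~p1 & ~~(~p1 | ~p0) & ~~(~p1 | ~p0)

p0

p0 | p0 & ~~~p1 & ~~(~p1 | ~p0) & ~~(~p1 | ~p0)
= p0 | p0 & ~~~p1 & ~~(~p1 | ~p0)   [idempotence]
= p0 | p0 & ~p1 & ~~(~p1 | ~p0)   [double negation]
= p0 | p0 & ~p1 & (~p1 | ~p0)   [double negation]
= p0 | p0 & ~p1   [absorption]
= p0   [absorption]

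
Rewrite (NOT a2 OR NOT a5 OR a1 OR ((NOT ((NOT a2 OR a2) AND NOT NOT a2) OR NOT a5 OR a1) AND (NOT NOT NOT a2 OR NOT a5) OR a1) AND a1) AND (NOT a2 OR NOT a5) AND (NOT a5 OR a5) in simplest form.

(NOT a2 OR NOT a5 OR a1 OR ((NOT ((NOT a2 OR a2) AND NOT NOT a2) OR NOT a5 OR a1) AND (NOT NOT NOT a2 OR NOT a5) OR a1) AND a1) AND (NOT a2 OR NOT a5) AND (NOT a5 OR a5)
= (NOT a2 OR NOT a5 OR a1 OR ((NOT ((NOT a2 OR a2) AND NOT NOT a2) OR NOT a5 OR a1) AND (NOT NOT NOT a2 OR NOT a5) OR a1) AND a1) AND (NOT a2 OR NOT a5)   (complement / identity)
= (NOT a2 OR NOT a5 OR a1 OR ((NOT NOT NOT a2 OR NOT a5 OR a1) AND (NOT NOT NOT a2 OR NOT a5) OR a1) AND a1) AND (NOT a2 OR NOT a5)   (complement / identity)
= (NOT a2 OR NOT a5 OR a1 OR (NOT NOT NOT a2 OR NOT a5 OR a1) AND a1) AND (NOT a2 OR NOT a5)   (absorption)
= (NOT a2 OR NOT a5 OR a1 OR (NOT a2 OR NOT a5 OR a1) AND a1) AND (NOT a2 OR NOT a5)   (double negation)
= (NOT a2 OR NOT a5 OR a1) AND (NOT a2 OR NOT a5)   (absorption)
= NOT a2 OR NOT a5   (absorption)

NOT a2 OR NOT a5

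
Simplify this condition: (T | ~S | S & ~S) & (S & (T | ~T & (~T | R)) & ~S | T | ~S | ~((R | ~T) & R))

(T | ~S | S & ~S) & (S & (T | ~T & (~T | R)) & ~S | T | ~S | ~((R | ~T) & R))
= (T | ~S) & (S & (T | ~T & (~T | R)) & ~S | T | ~S | ~((R | ~T) & R))   [complement / identity]
= (T | ~S) & (S & (T | ~T & (~T | R)) & ~S | T | ~S | ~R)   [absorption]
= (T | ~S) & (S & (T | ~T) & ~S | T | ~S | ~R)   [absorption]
= (T | ~S) & (S & ~S | T | ~S | ~R)   [complement / identity]
= (T | ~S) & (T | ~S | ~R)   [complement / identity]
= T | ~S   [absorption]

T | ~S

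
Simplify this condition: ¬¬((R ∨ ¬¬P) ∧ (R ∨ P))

R ∨ P

¬¬((R ∨ ¬¬P) ∧ (R ∨ P))
= ¬¬((R ∨ P) ∧ (R ∨ P))
= ¬¬(R ∨ P)
= R ∨ P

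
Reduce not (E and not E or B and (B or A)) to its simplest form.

not B

not (E and not E or B and (B or A))
= not (B and (B or A))
= not B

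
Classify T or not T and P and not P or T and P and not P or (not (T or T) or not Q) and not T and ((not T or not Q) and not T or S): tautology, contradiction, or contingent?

tautology

T or not T and P and not P or T and P and not P or (not (T or T) or not Q) and not T and ((not T or not Q) and not T or S)
= T or not T and P and not P or T and P and not P or (not T or not Q) and not T and ((not T or not Q) and not T or S)   [idempotence]
= T or not T and P and not P or T and P and not P or (not T or not Q) and not T   [absorption]
= T or P and not P or (not T or not Q) and not T   [distribution]
= T or (not T or not Q) and not T   [complement / identity]
= T or not T   [absorption]
= True   [complement]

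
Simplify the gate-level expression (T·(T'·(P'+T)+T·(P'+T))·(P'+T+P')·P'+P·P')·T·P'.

(T·(T'·(P'+T)+T·(P'+T))·(P'+T+P')·P'+P·P')·T·P'
= (T·(P'+T)·(P'+T+P')·P'+P·P')·T·P'
= (T·(P'+T)·P'+P·P')·T·P'
= (T·P'+P·P')·T·P'
= T·P'·T·P'
= T·P'

T·P'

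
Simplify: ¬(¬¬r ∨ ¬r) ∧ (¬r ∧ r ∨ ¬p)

¬(¬¬r ∨ ¬r) ∧ (¬r ∧ r ∨ ¬p)
= ¬r ∧ r ∧ (¬r ∧ r ∨ ¬p)   (De Morgan)
= ¬r ∧ r   (absorption)
= False   (complement)

False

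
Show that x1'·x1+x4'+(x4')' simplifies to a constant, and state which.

1

x1'·x1+x4'+(x4')'
= x4'+(x4')'
= x4'+x4
= 1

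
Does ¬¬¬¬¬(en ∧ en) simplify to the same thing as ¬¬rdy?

E1: ¬¬¬¬¬(en ∧ en)
    = ¬¬¬¬¬en   (idempotence)
    = ¬¬¬en   (double negation)
    = ¬en   (double negation)
E2: ¬¬rdy
    = rdy   (double negation)
These differ: at en=0, rdy=0, E1 = 1 but E2 = 0.

No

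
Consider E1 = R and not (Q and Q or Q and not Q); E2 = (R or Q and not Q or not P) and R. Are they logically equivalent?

E1: R and not (Q and Q or Q and not Q)
    = R and not Q   (distribution)
E2: (R or Q and not Q or not P) and R
    = (R or not P) and R   (complement / identity)
    = R   (absorption)
These differ: at P=0, Q=1, R=1, E1 = 0 but E2 = 1.

No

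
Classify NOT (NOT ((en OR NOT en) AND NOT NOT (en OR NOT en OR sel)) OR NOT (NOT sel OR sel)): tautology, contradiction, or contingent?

tautology

NOT (NOT ((en OR NOT en) AND NOT NOT (en OR NOT en OR sel)) OR NOT (NOT sel OR sel))
= NOT (NOT ((en OR NOT en) AND (en OR NOT en OR sel)) OR NOT (NOT sel OR sel))   [double negation]
= NOT (NOT (en OR NOT en) OR NOT (NOT sel OR sel))   [absorption]
= (en OR NOT en) AND (NOT sel OR sel)   [De Morgan]
= en OR NOT en   [complement / identity]
= TRUE   [complement]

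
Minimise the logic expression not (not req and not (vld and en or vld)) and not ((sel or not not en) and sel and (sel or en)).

(req or vld) and not sel

not (not req and not (vld and en or vld)) and not ((sel or not not en) and sel and (sel or en))
= not (not req and not (vld and en or vld)) and not ((sel or en) and sel and (sel or en))   [double negation]
= not (not req and not (vld and en or vld)) and not ((sel or en) and sel)   [absorption]
= not (not req and not vld) and not ((sel or en) and sel)   [absorption]
= (req or vld) and not ((sel or en) and sel)   [De Morgan]
= (req or vld) and not sel   [absorption]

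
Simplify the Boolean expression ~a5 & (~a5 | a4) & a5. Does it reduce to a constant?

~a5 & (~a5 | a4) & a5
= ~a5 & a5   — absorption
= 0   — complement

0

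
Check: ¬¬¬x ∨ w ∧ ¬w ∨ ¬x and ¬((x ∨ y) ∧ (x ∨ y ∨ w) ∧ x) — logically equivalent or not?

Yes

E1: ¬¬¬x ∨ w ∧ ¬w ∨ ¬x
    = ¬¬¬x ∨ ¬x   (complement / identity)
    = ¬x ∨ ¬x   (double negation)
    = ¬x   (idempotence)
E2: ¬((x ∨ y) ∧ (x ∨ y ∨ w) ∧ x)
    = ¬((x ∨ y) ∧ x)   (absorption)
    = ¬x   (absorption)
Both reduce to ¬x, so they are equivalent.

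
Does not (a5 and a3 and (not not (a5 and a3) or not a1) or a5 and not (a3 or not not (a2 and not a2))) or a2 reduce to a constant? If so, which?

no

not (a5 and a3 and (not not (a5 and a3) or not a1) or a5 and not (a3 or not not (a2 and not a2))) or a2
= not (a5 and a3 and (a5 and a3 or not a1) or a5 and not (a3 or not not (a2 and not a2))) or a2   [double negation]
= not (a5 and a3 or a5 and not (a3 or not not (a2 and not a2))) or a2   [absorption]
= not (a5 and a3 or a5 and not (a3 or a2 and not a2)) or a2   [double negation]
= not (a5 and a3 or a5 and not a3) or a2   [complement / identity]
= not a5 or a2   [distribution]
This depends on a2, a5, so it is not a constant.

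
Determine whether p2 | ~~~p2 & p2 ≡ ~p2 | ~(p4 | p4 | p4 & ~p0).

E1: p2 | ~~~p2 & p2
    = p2 | ~p2 & p2
    = p2
E2: ~p2 | ~(p4 | p4 | p4 & ~p0)
    = ~p2 | ~(p4 | p4 & ~p0)
    = ~p2 | ~p4
These differ: at p0=0, p2=0, p4=1, E1 = 0 but E2 = 1.

No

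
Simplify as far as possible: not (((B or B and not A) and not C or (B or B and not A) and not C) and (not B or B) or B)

not B

not (((B or B and not A) and not C or (B or B and not A) and not C) and (not B or B) or B)
= not ((B or B and not A) and (not C or not C) and (not B or B) or B)   [distribution]
= not (B and (not C or not C) and (not B or B) or B)   [absorption]
= not (B and not C and (not B or B) or B)   [idempotence]
= not (B and not C or B)   [complement / identity]
= not B   [absorption]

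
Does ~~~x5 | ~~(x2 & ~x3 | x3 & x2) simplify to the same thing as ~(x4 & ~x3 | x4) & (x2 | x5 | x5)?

No

E1: ~~~x5 | ~~(x2 & ~x3 | x3 & x2)
    = ~~~x5 | ~~x2
    = ~x5 | ~~x2
    = ~x5 | x2
E2: ~(x4 & ~x3 | x4) & (x2 | x5 | x5)
    = ~x4 & (x2 | x5 | x5)
    = ~x4 & (x2 | x5)
These differ: at x2=0, x3=0, x4=1, x5=0, E1 = 1 but E2 = 0.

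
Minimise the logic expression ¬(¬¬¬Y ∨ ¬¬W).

Y ∧ ¬W

¬(¬¬¬Y ∨ ¬¬W)
= ¬(¬Y ∨ ¬¬W)   (double negation)
= Y ∧ ¬W   (De Morgan)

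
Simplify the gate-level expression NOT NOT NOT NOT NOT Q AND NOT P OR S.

NOT NOT NOT NOT NOT Q AND NOT P OR S
= NOT NOT NOT Q AND NOT P OR S
= NOT Q AND NOT P OR S

NOT Q AND NOT P OR S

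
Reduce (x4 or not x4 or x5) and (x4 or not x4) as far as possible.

(x4 or not x4 or x5) and (x4 or not x4)
= x4 or not x4   — absorption
= True   — complement

True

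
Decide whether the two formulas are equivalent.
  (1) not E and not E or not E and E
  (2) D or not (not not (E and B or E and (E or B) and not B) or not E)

E1: not E and not E or not E and E
    = not E
E2: D or not (not not (E and B or E and (E or B) and not B) or not E)
    = D or not (not not (E and B or E and not B) or not E)
    = D or not (not not E or not E)
    = D or not E and E
    = D
These differ: at B=0, D=0, E=0, E1 = 1 but E2 = 0.

No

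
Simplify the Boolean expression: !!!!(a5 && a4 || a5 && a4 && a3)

!!!!(a5 && a4 || a5 && a4 && a3)
= !!(a5 && a4 || a5 && a4 && a3)
= a5 && a4 || a5 && a4 && a3
= a5 && a4

a5 && a4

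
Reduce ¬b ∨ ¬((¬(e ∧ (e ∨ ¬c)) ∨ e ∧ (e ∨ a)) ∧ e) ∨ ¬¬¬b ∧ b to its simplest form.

¬b ∨ ¬e

¬b ∨ ¬((¬(e ∧ (e ∨ ¬c)) ∨ e ∧ (e ∨ a)) ∧ e) ∨ ¬¬¬b ∧ b
= ¬b ∨ ¬((¬e ∨ e ∧ (e ∨ a)) ∧ e) ∨ ¬¬¬b ∧ b   (absorption)
= ¬b ∨ ¬((¬e ∨ e) ∧ e) ∨ ¬¬¬b ∧ b   (absorption)
= ¬b ∨ ¬((¬e ∨ e) ∧ e) ∨ ¬b ∧ b   (double negation)
= ¬b ∨ ¬((¬e ∨ e) ∧ e)   (complement / identity)
= ¬b ∨ ¬e   (complement / identity)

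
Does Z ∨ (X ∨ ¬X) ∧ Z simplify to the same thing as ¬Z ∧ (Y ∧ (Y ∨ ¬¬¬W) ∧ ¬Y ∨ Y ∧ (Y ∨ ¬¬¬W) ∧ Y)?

E1: Z ∨ (X ∨ ¬X) ∧ Z
    = Z ∨ Z   — complement / identity
    = Z   — idempotence
E2: ¬Z ∧ (Y ∧ (Y ∨ ¬¬¬W) ∧ ¬Y ∨ Y ∧ (Y ∨ ¬¬¬W) ∧ Y)
    = ¬Z ∧ Y ∧ (Y ∨ ¬¬¬W)   — distribution
    = ¬Z ∧ Y ∧ (Y ∨ ¬W)   — double negation
    = ¬Z ∧ Y   — absorption
These differ: at W=1, X=0, Y=0, Z=1, E1 = 1 but E2 = 0.

No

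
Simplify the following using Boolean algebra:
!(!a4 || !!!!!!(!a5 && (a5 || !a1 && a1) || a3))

!(!a4 || !!!!!!(!a5 && (a5 || !a1 && a1) || a3))
= a4 && !!!!!(!a5 && (a5 || !a1 && a1) || a3)   (De Morgan)
= a4 && !!!!!(!a5 && a5 || a3)   (complement / identity)
= a4 && !!!(!a5 && a5 || a3)   (double negation)
= a4 && !!!a3   (complement / identity)
= a4 && !a3   (double negation)

a4 && !a3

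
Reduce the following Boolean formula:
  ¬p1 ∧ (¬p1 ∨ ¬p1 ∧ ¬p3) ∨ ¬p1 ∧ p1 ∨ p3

¬p1 ∨ p3

¬p1 ∧ (¬p1 ∨ ¬p1 ∧ ¬p3) ∨ ¬p1 ∧ p1 ∨ p3
= ¬p1 ∧ ¬p1 ∨ ¬p1 ∧ p1 ∨ p3
= ¬p1 ∨ p3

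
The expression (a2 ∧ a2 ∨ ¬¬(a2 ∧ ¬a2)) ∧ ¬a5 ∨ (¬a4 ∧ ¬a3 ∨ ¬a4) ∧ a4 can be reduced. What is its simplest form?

(a2 ∧ a2 ∨ ¬¬(a2 ∧ ¬a2)) ∧ ¬a5 ∨ (¬a4 ∧ ¬a3 ∨ ¬a4) ∧ a4
= (a2 ∧ a2 ∨ ¬¬(a2 ∧ ¬a2)) ∧ ¬a5 ∨ ¬a4 ∧ a4
= (a2 ∧ a2 ∨ a2 ∧ ¬a2) ∧ ¬a5 ∨ ¬a4 ∧ a4
= a2 ∧ ¬a5 ∨ ¬a4 ∧ a4
= a2 ∧ ¬a5

a2 ∧ ¬a5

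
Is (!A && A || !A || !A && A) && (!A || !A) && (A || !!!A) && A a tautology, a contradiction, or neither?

(!A && A || !A || !A && A) && (!A || !A) && (A || !!!A) && A
= (!A && A || !A) && (!A || !A) && (A || !!!A) && A   — complement / identity
= (!A && A || !A) && (!A || !A) && (A || !A) && A   — double negation
= (!A && A || !A) && (!A && A || !A) && A   — distribution
= (!A && A || !A) && A   — idempotence
= !A && A   — complement / identity
= false   — complement

contradiction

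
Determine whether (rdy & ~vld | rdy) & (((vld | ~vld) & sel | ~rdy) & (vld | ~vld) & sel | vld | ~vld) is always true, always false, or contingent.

contingent

(rdy & ~vld | rdy) & (((vld | ~vld) & sel | ~rdy) & (vld | ~vld) & sel | vld | ~vld)
= (rdy & ~vld | rdy) & ((vld | ~vld) & sel | vld | ~vld)   [absorption]
= (rdy & ~vld | rdy) & (vld | ~vld)   [absorption]
= rdy & (vld | ~vld)   [absorption]
= rdy   [complement / identity]
This depends on rdy, so it is not a constant.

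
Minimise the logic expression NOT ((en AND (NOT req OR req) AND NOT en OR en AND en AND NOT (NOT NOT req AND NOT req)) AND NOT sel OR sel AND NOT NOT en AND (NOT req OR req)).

NOT en

NOT ((en AND (NOT req OR req) AND NOT en OR en AND en AND NOT (NOT NOT req AND NOT req)) AND NOT sel OR sel AND NOT NOT en AND (NOT req OR req))
= NOT ((en AND (NOT req OR req) AND NOT en OR en AND en AND (NOT req OR req)) AND NOT sel OR sel AND NOT NOT en AND (NOT req OR req))   [De Morgan]
= NOT (en AND (NOT req OR req) AND NOT sel OR sel AND NOT NOT en AND (NOT req OR req))   [distribution]
= NOT (en AND (NOT req OR req) AND NOT sel OR sel AND en AND (NOT req OR req))   [double negation]
= NOT (en AND (NOT req OR req))   [distribution]
= NOT en   [complement / identity]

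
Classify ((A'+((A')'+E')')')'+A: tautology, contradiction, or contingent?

tautology

((A'+((A')'+E')')')'+A
= (A·((A')'+E'))'+A   (De Morgan)
= (A·(A+E'))'+A   (double negation)
= A'+A   (absorption)
= 1   (complement)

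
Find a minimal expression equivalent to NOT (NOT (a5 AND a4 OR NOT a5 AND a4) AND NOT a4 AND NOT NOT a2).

a4 OR NOT a2

NOT (NOT (a5 AND a4 OR NOT a5 AND a4) AND NOT a4 AND NOT NOT a2)
= NOT (NOT a4 AND NOT a4 AND NOT NOT a2)   — distribution
= NOT (NOT a4 AND NOT NOT a2)   — idempotence
= a4 OR NOT a2   — De Morgan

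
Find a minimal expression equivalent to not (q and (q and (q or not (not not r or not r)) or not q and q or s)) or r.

not (q and (q and (q or not (not not r or not r)) or not q and q or s)) or r
= not (q and (q and (q or not r and r) or not q and q or s)) or r   [De Morgan]
= not (q and (q and q or not q and q or s)) or r   [complement / identity]
= not (q and (q or s)) or r   [distribution]
= not q or r   [absorption]

not q or r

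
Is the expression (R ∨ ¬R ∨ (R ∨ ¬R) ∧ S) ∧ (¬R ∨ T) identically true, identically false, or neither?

neither

(R ∨ ¬R ∨ (R ∨ ¬R) ∧ S) ∧ (¬R ∨ T)
= (R ∨ ¬R) ∧ (¬R ∨ T)   — absorption
= ¬R ∨ T   — complement / identity
This depends on R, T, so it is not a constant.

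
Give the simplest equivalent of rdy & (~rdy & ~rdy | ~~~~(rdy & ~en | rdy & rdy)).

rdy

rdy & (~rdy & ~rdy | ~~~~(rdy & ~en | rdy & rdy))
= rdy & (~rdy & ~rdy | ~~~~(rdy & ~en | rdy))
= rdy & (~rdy & ~rdy | ~~~~rdy)
= rdy & (~rdy | ~~~~rdy)
= rdy & (~rdy | ~~rdy)
= rdy & (~rdy | rdy)
= rdy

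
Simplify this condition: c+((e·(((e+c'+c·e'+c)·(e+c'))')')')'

c+e

c+((e·(((e+c'+c·e'+c)·(e+c'))')')')'
= c+((e·(((e+c'+c)·(e+c'))')')')'
= c+((e·((e+c')')')')'
= c+((e·(e+c'))')'
= c+(e')'
= c+e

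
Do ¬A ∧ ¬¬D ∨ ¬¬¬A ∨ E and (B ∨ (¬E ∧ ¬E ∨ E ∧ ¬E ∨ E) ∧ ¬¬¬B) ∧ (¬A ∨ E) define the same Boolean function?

E1: ¬A ∧ ¬¬D ∨ ¬¬¬A ∨ E
    = ¬A ∧ ¬¬D ∨ ¬A ∨ E   (double negation)
    = ¬A ∧ D ∨ ¬A ∨ E   (double negation)
    = ¬A ∨ E   (absorption)
E2: (B ∨ (¬E ∧ ¬E ∨ E ∧ ¬E ∨ E) ∧ ¬¬¬B) ∧ (¬A ∨ E)
    = (B ∨ (¬E ∨ E) ∧ ¬¬¬B) ∧ (¬A ∨ E)   (distribution)
    = (B ∨ ¬¬¬B) ∧ (¬A ∨ E)   (complement / identity)
    = (B ∨ ¬B) ∧ (¬A ∨ E)   (double negation)
    = ¬A ∨ E   (complement / identity)
Both reduce to ¬A ∨ E, so they are equivalent.

Yes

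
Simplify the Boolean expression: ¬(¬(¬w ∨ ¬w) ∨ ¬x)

¬(¬(¬w ∨ ¬w) ∨ ¬x)
= ¬(¬¬w ∨ ¬x)   [idempotence]
= ¬w ∧ x   [De Morgan]

¬w ∧ x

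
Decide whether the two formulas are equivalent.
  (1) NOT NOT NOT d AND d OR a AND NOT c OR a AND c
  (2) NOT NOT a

Yes

E1: NOT NOT NOT d AND d OR a AND NOT c OR a AND c
    = NOT d AND d OR a AND NOT c OR a AND c   — double negation
    = a AND NOT c OR a AND c   — complement / identity
    = a   — distribution
E2: NOT NOT a
    = a   — double negation
Both reduce to a, so they are equivalent.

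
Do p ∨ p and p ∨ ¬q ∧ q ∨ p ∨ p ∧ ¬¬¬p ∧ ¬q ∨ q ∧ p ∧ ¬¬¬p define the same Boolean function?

Yes

E1: p ∨ p
    = p   — idempotence
E2: p ∨ ¬q ∧ q ∨ p ∨ p ∧ ¬¬¬p ∧ ¬q ∨ q ∧ p ∧ ¬¬¬p
    = p ∨ ¬q ∧ q ∨ p ∨ p ∧ ¬¬¬p   — distribution
    = p ∨ p ∨ p ∧ ¬¬¬p   — complement / identity
    = p ∨ p ∨ p ∧ ¬p   — double negation
    = p ∨ p   — complement / identity
    = p   — idempotence
Both reduce to p, so they are equivalent.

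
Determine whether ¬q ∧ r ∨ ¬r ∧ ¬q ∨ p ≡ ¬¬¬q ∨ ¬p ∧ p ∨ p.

E1: ¬q ∧ r ∨ ¬r ∧ ¬q ∨ p
    = ¬q ∨ p   [distribution]
E2: ¬¬¬q ∨ ¬p ∧ p ∨ p
    = ¬q ∨ ¬p ∧ p ∨ p   [double negation]
    = ¬q ∨ p   [complement / identity]
Both reduce to ¬q ∨ p, so they are equivalent.

Yes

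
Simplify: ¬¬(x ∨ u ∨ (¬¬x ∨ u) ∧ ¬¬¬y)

¬¬(x ∨ u ∨ (¬¬x ∨ u) ∧ ¬¬¬y)
= ¬¬(x ∨ u ∨ (x ∨ u) ∧ ¬¬¬y)   — double negation
= ¬¬(x ∨ u ∨ (x ∨ u) ∧ ¬y)   — double negation
= x ∨ u ∨ (x ∨ u) ∧ ¬y   — double negation
= x ∨ u   — absorption

x ∨ u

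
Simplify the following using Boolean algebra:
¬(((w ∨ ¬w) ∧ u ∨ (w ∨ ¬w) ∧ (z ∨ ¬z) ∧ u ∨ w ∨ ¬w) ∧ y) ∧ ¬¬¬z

¬y ∧ ¬z

¬(((w ∨ ¬w) ∧ u ∨ (w ∨ ¬w) ∧ (z ∨ ¬z) ∧ u ∨ w ∨ ¬w) ∧ y) ∧ ¬¬¬z
= ¬(((w ∨ ¬w) ∧ u ∨ (w ∨ ¬w) ∧ u ∨ w ∨ ¬w) ∧ y) ∧ ¬¬¬z   — complement / identity
= ¬(((w ∨ ¬w) ∧ u ∨ w ∨ ¬w) ∧ y) ∧ ¬¬¬z   — idempotence
= ¬(((w ∨ ¬w) ∧ u ∨ w ∨ ¬w) ∧ y) ∧ ¬z   — double negation
= ¬((w ∨ ¬w) ∧ y) ∧ ¬z   — absorption
= ¬y ∧ ¬z   — complement / identity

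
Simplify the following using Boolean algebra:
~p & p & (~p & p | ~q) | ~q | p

~q | p

~p & p & (~p & p | ~q) | ~q | p
= ~p & p | ~q | p   — absorption
= ~q | p   — complement / identity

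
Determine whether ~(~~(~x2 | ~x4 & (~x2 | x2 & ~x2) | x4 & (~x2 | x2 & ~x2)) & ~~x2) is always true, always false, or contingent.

always true

~(~~(~x2 | ~x4 & (~x2 | x2 & ~x2) | x4 & (~x2 | x2 & ~x2)) & ~~x2)
= ~(~~(~x2 | ~x2 | x2 & ~x2) & ~~x2)   (distribution)
= ~(~~(~x2 | ~x2) & ~~x2)   (complement / identity)
= ~(~(x2 & x2) & ~~x2)   (De Morgan)
= ~(~x2 & ~~x2)   (idempotence)
= x2 | ~x2   (De Morgan)
= 1   (complement)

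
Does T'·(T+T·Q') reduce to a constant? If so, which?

T'·(T+T·Q')
= T'·T   — absorption
= 0   — complement

yes, False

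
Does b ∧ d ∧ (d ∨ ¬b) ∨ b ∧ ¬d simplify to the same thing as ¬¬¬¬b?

E1: b ∧ d ∧ (d ∨ ¬b) ∨ b ∧ ¬d
    = b ∧ d ∨ b ∧ ¬d
    = b
E2: ¬¬¬¬b
    = ¬¬b
    = b
Both reduce to b, so they are equivalent.

Yes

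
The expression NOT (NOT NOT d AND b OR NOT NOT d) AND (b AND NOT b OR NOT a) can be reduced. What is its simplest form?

NOT d AND NOT a

NOT (NOT NOT d AND b OR NOT NOT d) AND (b AND NOT b OR NOT a)
= NOT NOT NOT d AND (b AND NOT b OR NOT a)   (absorption)
= NOT NOT NOT d AND NOT a   (complement / identity)
= NOT d AND NOT a   (double negation)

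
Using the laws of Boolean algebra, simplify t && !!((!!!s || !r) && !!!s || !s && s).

t && !!((!!!s || !r) && !!!s || !s && s)
= t && !!(!!!s || !s && s)   — absorption
= t && (!!!s || !s && s)   — double negation
= t && !!!s   — complement / identity
= t && !s   — double negation

t && !s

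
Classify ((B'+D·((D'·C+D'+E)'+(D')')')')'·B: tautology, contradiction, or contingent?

((B'+D·((D'·C+D'+E)'+(D')')')')'·B
= ((B'+D·((D'+E)'+(D')')')')'·B   — absorption
= ((B'+D·(D'+E)·D')')'·B   — De Morgan
= ((B'+D·D')')'·B   — absorption
= ((B')')'·B   — complement / identity
= B'·B   — double negation
= 0   — complement

contradiction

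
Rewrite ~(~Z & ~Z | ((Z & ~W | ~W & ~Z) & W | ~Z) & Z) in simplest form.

Z

~(~Z & ~Z | ((Z & ~W | ~W & ~Z) & W | ~Z) & Z)
= ~(~Z & ~Z | (~W & W | ~Z) & Z)
= ~(~Z & ~Z | ~Z & Z)
= ~~Z
= Z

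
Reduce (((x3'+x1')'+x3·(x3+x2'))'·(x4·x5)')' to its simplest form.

(((x3'+x1')'+x3·(x3+x2'))'·(x4·x5)')'
= ((x3·x1+x3·(x3+x2'))'·(x4·x5)')'
= ((x3·x1+x3)'·(x4·x5)')'
= x3·x1+x3+x4·x5
= x3+x4·x5

x3+x4·x5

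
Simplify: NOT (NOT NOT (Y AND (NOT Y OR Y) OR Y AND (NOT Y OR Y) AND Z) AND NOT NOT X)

NOT (NOT NOT (Y AND (NOT Y OR Y) OR Y AND (NOT Y OR Y) AND Z) AND NOT NOT X)
= NOT (Y AND (NOT Y OR Y) OR Y AND (NOT Y OR Y) AND Z) OR NOT X
= NOT (Y AND (NOT Y OR Y)) OR NOT X
= NOT Y OR NOT X

NOT Y OR NOT X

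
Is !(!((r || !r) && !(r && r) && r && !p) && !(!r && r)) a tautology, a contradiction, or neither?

!(!((r || !r) && !(r && r) && r && !p) && !(!r && r))
= !(!(!(r && r) && r && !p) && !(!r && r))   (complement / identity)
= !(!(!r && r && !p) && !(!r && r))   (idempotence)
= !r && r && !p || !r && r   (De Morgan)
= !r && r   (absorption)
= false   (complement)

contradiction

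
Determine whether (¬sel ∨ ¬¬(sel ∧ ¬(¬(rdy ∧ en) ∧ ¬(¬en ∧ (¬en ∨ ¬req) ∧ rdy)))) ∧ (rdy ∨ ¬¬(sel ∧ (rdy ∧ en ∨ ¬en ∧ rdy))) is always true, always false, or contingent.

contingent

(¬sel ∨ ¬¬(sel ∧ ¬(¬(rdy ∧ en) ∧ ¬(¬en ∧ (¬en ∨ ¬req) ∧ rdy)))) ∧ (rdy ∨ ¬¬(sel ∧ (rdy ∧ en ∨ ¬en ∧ rdy)))
= (¬sel ∨ ¬¬(sel ∧ ¬(¬(rdy ∧ en) ∧ ¬(¬en ∧ rdy)))) ∧ (rdy ∨ ¬¬(sel ∧ (rdy ∧ en ∨ ¬en ∧ rdy)))   [absorption]
= (¬sel ∨ ¬¬(sel ∧ (rdy ∧ en ∨ ¬en ∧ rdy))) ∧ (rdy ∨ ¬¬(sel ∧ (rdy ∧ en ∨ ¬en ∧ rdy)))   [De Morgan]
= ¬¬(sel ∧ (rdy ∧ en ∨ ¬en ∧ rdy)) ∨ ¬sel ∧ rdy   [distribution]
= ¬¬(sel ∧ rdy) ∨ ¬sel ∧ rdy   [distribution]
= sel ∧ rdy ∨ ¬sel ∧ rdy   [double negation]
= rdy   [distribution]
This depends on rdy, so it is not a constant.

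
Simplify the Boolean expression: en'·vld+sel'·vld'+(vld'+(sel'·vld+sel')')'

en'·vld+sel'

en'·vld+sel'·vld'+(vld'+(sel'·vld+sel')')'
= en'·vld+sel'·vld'+vld·(sel'·vld+sel')
= en'·vld+sel'·vld'+vld·sel'
= en'·vld+sel'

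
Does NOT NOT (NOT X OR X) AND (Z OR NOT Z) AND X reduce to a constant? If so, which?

no

NOT NOT (NOT X OR X) AND (Z OR NOT Z) AND X
= (NOT X OR X) AND (Z OR NOT Z) AND X
= (Z OR NOT Z) AND X
= X
This depends on X, so it is not a constant.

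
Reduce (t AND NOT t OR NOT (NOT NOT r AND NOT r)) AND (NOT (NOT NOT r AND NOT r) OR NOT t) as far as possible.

TRUE

(t AND NOT t OR NOT (NOT NOT r AND NOT r)) AND (NOT (NOT NOT r AND NOT r) OR NOT t)
= NOT (NOT NOT r AND NOT r) AND (NOT (NOT NOT r AND NOT r) OR NOT t)
= NOT (NOT NOT r AND NOT r)
= NOT r OR r
= TRUE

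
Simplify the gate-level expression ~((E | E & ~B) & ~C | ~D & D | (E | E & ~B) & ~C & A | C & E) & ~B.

~((E | E & ~B) & ~C | ~D & D | (E | E & ~B) & ~C & A | C & E) & ~B
= ~((E | E & ~B) & ~C | (E | E & ~B) & ~C & A | C & E) & ~B   [complement / identity]
= ~((E | E & ~B) & ~C | C & E) & ~B   [absorption]
= ~(E & ~C | C & E) & ~B   [absorption]
= ~E & ~B   [distribution]

~E & ~B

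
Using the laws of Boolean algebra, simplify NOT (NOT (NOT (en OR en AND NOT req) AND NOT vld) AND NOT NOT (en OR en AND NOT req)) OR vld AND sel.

NOT (NOT (NOT (en OR en AND NOT req) AND NOT vld) AND NOT NOT (en OR en AND NOT req)) OR vld AND sel
= NOT (en OR en AND NOT req) AND NOT vld OR NOT (en OR en AND NOT req) OR vld AND sel
= NOT (en OR en AND NOT req) OR vld AND sel
= NOT en OR vld AND sel

NOT en OR vld AND sel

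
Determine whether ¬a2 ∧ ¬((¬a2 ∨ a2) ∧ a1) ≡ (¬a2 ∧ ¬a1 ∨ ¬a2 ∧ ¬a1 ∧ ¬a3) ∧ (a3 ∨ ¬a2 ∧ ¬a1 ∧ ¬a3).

Yes

E1: ¬a2 ∧ ¬((¬a2 ∨ a2) ∧ a1)
    = ¬a2 ∧ ¬a1   [complement / identity]
E2: (¬a2 ∧ ¬a1 ∨ ¬a2 ∧ ¬a1 ∧ ¬a3) ∧ (a3 ∨ ¬a2 ∧ ¬a1 ∧ ¬a3)
    = ¬a2 ∧ ¬a1 ∧ ¬a3 ∨ ¬a2 ∧ ¬a1 ∧ a3   [distribution]
    = ¬a2 ∧ ¬a1   [distribution]
Both reduce to ¬a2 ∧ ¬a1, so they are equivalent.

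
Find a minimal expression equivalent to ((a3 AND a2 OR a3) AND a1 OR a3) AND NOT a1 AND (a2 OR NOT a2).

((a3 AND a2 OR a3) AND a1 OR a3) AND NOT a1 AND (a2 OR NOT a2)
= (a3 AND a1 OR a3) AND NOT a1 AND (a2 OR NOT a2)   (absorption)
= a3 AND NOT a1 AND (a2 OR NOT a2)   (absorption)
= a3 AND NOT a1   (complement / identity)

a3 AND NOT a1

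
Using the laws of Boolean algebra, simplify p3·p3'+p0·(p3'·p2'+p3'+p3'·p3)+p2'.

p0·p3'+p2'

p3·p3'+p0·(p3'·p2'+p3'+p3'·p3)+p2'
= p0·(p3'·p2'+p3'+p3'·p3)+p2'   — complement / identity
= p0·(p3'+p3'·p3)+p2'   — absorption
= p0·p3'+p2'   — complement / identity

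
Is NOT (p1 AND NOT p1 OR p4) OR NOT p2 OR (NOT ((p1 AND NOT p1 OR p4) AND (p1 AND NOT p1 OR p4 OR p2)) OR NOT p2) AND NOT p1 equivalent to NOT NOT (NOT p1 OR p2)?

No

E1: NOT (p1 AND NOT p1 OR p4) OR NOT p2 OR (NOT ((p1 AND NOT p1 OR p4) AND (p1 AND NOT p1 OR p4 OR p2)) OR NOT p2) AND NOT p1
    = NOT (p1 AND NOT p1 OR p4) OR NOT p2 OR (NOT (p1 AND NOT p1 OR p4) OR NOT p2) AND NOT p1   (absorption)
    = NOT (p1 AND NOT p1 OR p4) OR NOT p2   (absorption)
    = NOT p4 OR NOT p2   (complement / identity)
E2: NOT NOT (NOT p1 OR p2)
    = NOT p1 OR p2   (double negation)
These differ: at p1=1, p2=0, p4=1, E1 = 1 but E2 = 0.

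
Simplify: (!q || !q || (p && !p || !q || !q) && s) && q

false

(!q || !q || (p && !p || !q || !q) && s) && q
= (!q || !q || (!q || !q) && s) && q   [complement / identity]
= (!q || !q) && q   [absorption]
= !q && q   [idempotence]
= false   [complement]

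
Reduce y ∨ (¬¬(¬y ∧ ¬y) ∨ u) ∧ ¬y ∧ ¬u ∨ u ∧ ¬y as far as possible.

y ∨ (¬¬(¬y ∧ ¬y) ∨ u) ∧ ¬y ∧ ¬u ∨ u ∧ ¬y
= y ∨ (¬(y ∨ y) ∨ u) ∧ ¬y ∧ ¬u ∨ u ∧ ¬y   (De Morgan)
= y ∨ (¬y ∨ u) ∧ ¬y ∧ ¬u ∨ u ∧ ¬y   (idempotence)
= y ∨ ¬y ∧ ¬u ∨ u ∧ ¬y   (absorption)
= y ∨ ¬y   (distribution)
= True   (complement)

True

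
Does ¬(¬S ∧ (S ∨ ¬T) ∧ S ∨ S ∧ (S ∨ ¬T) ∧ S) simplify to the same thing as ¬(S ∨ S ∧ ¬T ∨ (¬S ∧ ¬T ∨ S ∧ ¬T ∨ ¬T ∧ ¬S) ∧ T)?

Yes

E1: ¬(¬S ∧ (S ∨ ¬T) ∧ S ∨ S ∧ (S ∨ ¬T) ∧ S)
    = ¬((S ∨ ¬T) ∧ S)   [distribution]
    = ¬S   [absorption]
E2: ¬(S ∨ S ∧ ¬T ∨ (¬S ∧ ¬T ∨ S ∧ ¬T ∨ ¬T ∧ ¬S) ∧ T)
    = ¬(S ∨ (¬S ∧ ¬T ∨ S ∧ ¬T ∨ ¬T ∧ ¬S) ∧ T)   [absorption]
    = ¬(S ∨ (¬T ∨ ¬T ∧ ¬S) ∧ T)   [distribution]
    = ¬(S ∨ ¬T ∧ T)   [absorption]
    = ¬S   [complement / identity]
Both reduce to ¬S, so they are equivalent.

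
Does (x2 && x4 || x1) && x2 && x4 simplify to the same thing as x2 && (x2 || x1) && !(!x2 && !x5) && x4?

E1: (x2 && x4 || x1) && x2 && x4
    = x2 && x4
E2: x2 && (x2 || x1) && !(!x2 && !x5) && x4
    = x2 && (x2 || x1) && (x2 || x5) && x4
    = x2 && (x2 || x5) && x4
    = x2 && x4
Both reduce to x2 && x4, so they are equivalent.

Yes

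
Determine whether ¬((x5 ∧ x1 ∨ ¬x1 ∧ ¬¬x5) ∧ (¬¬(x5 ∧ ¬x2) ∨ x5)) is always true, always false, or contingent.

¬((x5 ∧ x1 ∨ ¬x1 ∧ ¬¬x5) ∧ (¬¬(x5 ∧ ¬x2) ∨ x5))
= ¬((x5 ∧ x1 ∨ ¬x1 ∧ ¬¬x5) ∧ (x5 ∧ ¬x2 ∨ x5))   (double negation)
= ¬((x5 ∧ x1 ∨ ¬x1 ∧ x5) ∧ (x5 ∧ ¬x2 ∨ x5))   (double negation)
= ¬(x5 ∧ (x5 ∧ ¬x2 ∨ x5))   (distribution)
= ¬(x5 ∧ x5)   (absorption)
= ¬x5   (idempotence)
This depends on x5, so it is not a constant.

contingent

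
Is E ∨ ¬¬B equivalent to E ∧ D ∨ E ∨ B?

E1: E ∨ ¬¬B
    = E ∨ B   [double negation]
E2: E ∧ D ∨ E ∨ B
    = E ∨ B   [absorption]
Both reduce to E ∨ B, so they are equivalent.

Yes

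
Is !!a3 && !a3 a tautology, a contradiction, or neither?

contradiction

!!a3 && !a3
= a3 && !a3   (double negation)
= false   (complement)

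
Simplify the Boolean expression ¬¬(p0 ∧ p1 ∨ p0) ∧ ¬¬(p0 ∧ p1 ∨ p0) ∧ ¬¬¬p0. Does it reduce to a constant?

False

¬¬(p0 ∧ p1 ∨ p0) ∧ ¬¬(p0 ∧ p1 ∨ p0) ∧ ¬¬¬p0
= ¬¬(p0 ∧ p1 ∨ p0) ∧ ¬¬(p0 ∧ p1 ∨ p0) ∧ ¬p0
= ¬¬(p0 ∧ p1 ∨ p0) ∧ ¬p0
= ¬¬p0 ∧ ¬p0
= p0 ∧ ¬p0
= False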